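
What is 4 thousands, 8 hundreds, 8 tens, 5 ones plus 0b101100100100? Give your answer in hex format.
Convert 4 thousands, 8 hundreds, 8 tens, 5 ones (place-value notation) → 4×1000 + 8×100 + 8×10 + 5 = 4885 (decimal)
Convert 0b101100100100 (binary) → 2048 + 512 + 256 + 32 + 4 = 2852 (decimal)
Compute 4885 + 2852 = 7737
Convert 7737 (decimal) → 7737 = 1×4096 + 14×256 + 3×16 + 9 → 0x1E39 (hexadecimal)
0x1E39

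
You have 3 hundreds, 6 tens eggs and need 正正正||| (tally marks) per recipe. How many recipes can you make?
Convert 3 hundreds, 6 tens (place-value notation) → 3×100 + 6×10 = 360 (decimal)
Convert 正正正||| (tally marks) → 5 + 5 + 5 + 3 = 18 (decimal)
Compute 360 ÷ 18 = 20
20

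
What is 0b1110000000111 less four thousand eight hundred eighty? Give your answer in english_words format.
Convert 0b1110000000111 (binary) → 4096 + 2048 + 1024 + 4 + 2 + 1 = 7175 (decimal)
Convert four thousand eight hundred eighty (English words) → 4×1000 + 8×100 + 80 = 4880 (decimal)
Compute 7175 - 4880 = 2295
Convert 2295 (decimal) → 2295 = 2×1000 + 2×100 + 95 → two thousand two hundred ninety-five (English words)
two thousand two hundred ninety-five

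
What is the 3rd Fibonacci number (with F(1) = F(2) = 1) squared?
The 3rd Fibonacci number (with F(1) = F(2) = 1): 1, 1, 2 → 2
Compute 2² = 2 × 2 = 4
4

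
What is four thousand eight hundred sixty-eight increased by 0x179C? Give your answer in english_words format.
Convert four thousand eight hundred sixty-eight (English words) → 4×1000 + 8×100 + 68 = 4868 (decimal)
Convert 0x179C (hexadecimal) → 1×4096 + 7×256 + 9×16 + 12 = 6044 (decimal)
Compute 4868 + 6044 = 10912
Convert 10912 (decimal) → 10912 = 10×1000 + 9×100 + 12 → ten thousand nine hundred twelve (English words)
ten thousand nine hundred twelve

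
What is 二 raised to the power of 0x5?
Convert 二 (Chinese numeral) → 2 (decimal)
Convert 0x5 (hexadecimal) → 5 (decimal)
Compute 2 ^ 5 = 32
32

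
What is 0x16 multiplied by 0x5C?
Convert 0x16 (hexadecimal) → 1×16 + 6 = 22 (decimal)
Convert 0x5C (hexadecimal) → 5×16 + 12 = 92 (decimal)
Compute 22 × 92 = 2024
2024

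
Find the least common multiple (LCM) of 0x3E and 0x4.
Convert 0x3E (hexadecimal) → 3×16 + 14 = 62 (decimal)
Convert 0x4 (hexadecimal) → 4 (decimal)
Compute lcm(62, 4) = 124
124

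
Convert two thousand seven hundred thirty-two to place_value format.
Convert two thousand seven hundred thirty-two (English words) → 2×1000 + 7×100 + 32 = 2732 (decimal)
Convert 2732 (decimal) → 2732 = 2×1000 + 7×100 + 3×10 + 2 → 2 thousands, 7 hundreds, 3 tens, 2 ones (place-value notation)
2 thousands, 7 hundreds, 3 tens, 2 ones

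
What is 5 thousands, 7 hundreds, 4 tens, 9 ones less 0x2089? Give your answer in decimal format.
Convert 5 thousands, 7 hundreds, 4 tens, 9 ones (place-value notation) → 5×1000 + 7×100 + 4×10 + 9 = 5749 (decimal)
Convert 0x2089 (hexadecimal) → 2×4096 + 8×16 + 9 = 8329 (decimal)
Compute 5749 - 8329 = -2580
-2580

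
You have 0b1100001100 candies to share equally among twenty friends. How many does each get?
Convert 0b1100001100 (binary) → 512 + 256 + 8 + 4 = 780 (decimal)
Convert twenty (English words) → 20 (decimal)
Compute 780 ÷ 20 = 39
39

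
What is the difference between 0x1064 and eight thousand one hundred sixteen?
Convert 0x1064 (hexadecimal) → 1×4096 + 6×16 + 4 = 4196 (decimal)
Convert eight thousand one hundred sixteen (English words) → 8×1000 + 1×100 + 16 = 8116 (decimal)
Difference: |4196 - 8116| = 3920
3920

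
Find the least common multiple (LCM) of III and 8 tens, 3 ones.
Convert III (Roman numeral) → 1 + 1 + 1 = 3 (decimal)
Convert 8 tens, 3 ones (place-value notation) → 8×10 + 3 = 83 (decimal)
Compute lcm(3, 83) = 249
249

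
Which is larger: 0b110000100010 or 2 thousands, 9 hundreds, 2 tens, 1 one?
Convert 0b110000100010 (binary) → 2048 + 1024 + 32 + 2 = 3106 (decimal)
Convert 2 thousands, 9 hundreds, 2 tens, 1 one (place-value notation) → 2×1000 + 9×100 + 2×10 + 1 = 2921 (decimal)
Compare 3106 vs 2921: larger = 3106
3106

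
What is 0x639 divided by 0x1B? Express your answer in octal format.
Convert 0x639 (hexadecimal) → 6×256 + 3×16 + 9 = 1593 (decimal)
Convert 0x1B (hexadecimal) → 1×16 + 11 = 27 (decimal)
Compute 1593 ÷ 27 = 59
Convert 59 (decimal) → 59 = 7×8 + 3 → 0o73 (octal)
0o73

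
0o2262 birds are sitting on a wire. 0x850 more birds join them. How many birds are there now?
Convert 0o2262 (octal) → 2×512 + 2×64 + 6×8 + 2 = 1202 (decimal)
Convert 0x850 (hexadecimal) → 8×256 + 5×16 = 2128 (decimal)
Compute 1202 + 2128 = 3330
3330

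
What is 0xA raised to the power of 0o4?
Convert 0xA (hexadecimal) → 10 (decimal)
Convert 0o4 (octal) → 4 (decimal)
Compute 10 ^ 4 = 10000
10000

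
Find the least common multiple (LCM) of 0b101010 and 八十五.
Convert 0b101010 (binary) → 32 + 8 + 2 = 42 (decimal)
Convert 八十五 (Chinese numeral) → 8×10 + 5 = 85 (decimal)
Compute lcm(42, 85) = 3570
3570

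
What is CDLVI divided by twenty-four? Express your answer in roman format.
Convert CDLVI (Roman numeral) → 400 + 50 + 5 + 1 = 456 (decimal)
Convert twenty-four (English words) → 24 (decimal)
Compute 456 ÷ 24 = 19
Convert 19 (decimal) → 19 = 10 + 9 → XIX (Roman numeral)
XIX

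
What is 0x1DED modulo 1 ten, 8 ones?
Convert 0x1DED (hexadecimal) → 1×4096 + 13×256 + 14×16 + 13 = 7661 (decimal)
Convert 1 ten, 8 ones (place-value notation) → 1×10 + 8 = 18 (decimal)
Compute 7661 mod 18 = 11
11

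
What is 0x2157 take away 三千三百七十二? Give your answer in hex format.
Convert 0x2157 (hexadecimal) → 2×4096 + 1×256 + 5×16 + 7 = 8535 (decimal)
Convert 三千三百七十二 (Chinese numeral) → 3×1000 + 3×100 + 7×10 + 2 = 3372 (decimal)
Compute 8535 - 3372 = 5163
Convert 5163 (decimal) → 5163 = 1×4096 + 4×256 + 2×16 + 11 → 0x142B (hexadecimal)
0x142B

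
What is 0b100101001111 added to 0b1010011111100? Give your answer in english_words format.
Convert 0b100101001111 (binary) → 2048 + 256 + 64 + 8 + 4 + 2 + 1 = 2383 (decimal)
Convert 0b1010011111100 (binary) → 4096 + 1024 + 128 + 64 + 32 + 16 + 8 + 4 = 5372 (decimal)
Compute 2383 + 5372 = 7755
Convert 7755 (decimal) → 7755 = 7×1000 + 7×100 + 55 → seven thousand seven hundred fifty-five (English words)
seven thousand seven hundred fifty-five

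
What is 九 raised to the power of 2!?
Convert 九 (Chinese numeral) → 9 (decimal)
Convert 2! (factorial) → 2 (decimal)
Compute 9 ^ 2 = 81
81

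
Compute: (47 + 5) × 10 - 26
Parentheses first: 47 + 5 = 52
Multiply: 52 × 10 = 520
Subtract: 520 - 26 = 494
494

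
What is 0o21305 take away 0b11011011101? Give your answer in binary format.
Convert 0o21305 (octal) → 2×4096 + 1×512 + 3×64 + 5 = 8901 (decimal)
Convert 0b11011011101 (binary) → 1024 + 512 + 128 + 64 + 16 + 8 + 4 + 1 = 1757 (decimal)
Compute 8901 - 1757 = 7144
Convert 7144 (decimal) → 7144 = 4096 + 2048 + 512 + 256 + 128 + 64 + 32 + 8 → 0b1101111101000 (binary)
0b1101111101000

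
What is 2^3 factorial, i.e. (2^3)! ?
Convert 2^3 (power) → 8 (decimal)
Compute 8! = 40320
40320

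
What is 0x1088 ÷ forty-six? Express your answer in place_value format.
Convert 0x1088 (hexadecimal) → 1×4096 + 8×16 + 8 = 4232 (decimal)
Convert forty-six (English words) → 46 (decimal)
Compute 4232 ÷ 46 = 92
Convert 92 (decimal) → 92 = 9×10 + 2 → 9 tens, 2 ones (place-value notation)
9 tens, 2 ones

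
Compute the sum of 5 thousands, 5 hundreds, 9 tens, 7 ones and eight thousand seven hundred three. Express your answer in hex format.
Convert 5 thousands, 5 hundreds, 9 tens, 7 ones (place-value notation) → 5×1000 + 5×100 + 9×10 + 7 = 5597 (decimal)
Convert eight thousand seven hundred three (English words) → 8×1000 + 7×100 + 3 = 8703 (decimal)
Compute 5597 + 8703 = 14300
Convert 14300 (decimal) → 14300 = 3×4096 + 7×256 + 13×16 + 12 → 0x37DC (hexadecimal)
0x37DC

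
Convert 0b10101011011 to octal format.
Convert 0b10101011011 (binary) → 1024 + 256 + 64 + 16 + 8 + 2 + 1 = 1371 (decimal)
Convert 1371 (decimal) → 1371 = 2×512 + 5×64 + 3×8 + 3 → 0o2533 (octal)
0o2533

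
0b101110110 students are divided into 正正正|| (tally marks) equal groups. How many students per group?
Convert 0b101110110 (binary) → 256 + 64 + 32 + 16 + 4 + 2 = 374 (decimal)
Convert 正正正|| (tally marks) → 5 + 5 + 5 + 2 = 17 (decimal)
Compute 374 ÷ 17 = 22
22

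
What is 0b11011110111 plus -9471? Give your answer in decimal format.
Convert 0b11011110111 (binary) → 1024 + 512 + 128 + 64 + 32 + 16 + 4 + 2 + 1 = 1783 (decimal)
Compute 1783 + -9471 = -7688
-7688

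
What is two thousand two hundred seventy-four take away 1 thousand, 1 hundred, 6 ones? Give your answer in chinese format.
Convert two thousand two hundred seventy-four (English words) → 2×1000 + 2×100 + 74 = 2274 (decimal)
Convert 1 thousand, 1 hundred, 6 ones (place-value notation) → 1×1000 + 1×100 + 6 = 1106 (decimal)
Compute 2274 - 1106 = 1168
Convert 1168 (decimal) → 1168 = 1×1000 + 1×100 + 6×10 + 8 → 一千一百六十八 (Chinese numeral)
一千一百六十八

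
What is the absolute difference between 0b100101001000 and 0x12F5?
Convert 0b100101001000 (binary) → 2048 + 256 + 64 + 8 = 2376 (decimal)
Convert 0x12F5 (hexadecimal) → 1×4096 + 2×256 + 15×16 + 5 = 4853 (decimal)
Compute |2376 - 4853| = 2477
2477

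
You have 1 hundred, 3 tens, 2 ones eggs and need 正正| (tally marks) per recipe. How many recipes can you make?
Convert 1 hundred, 3 tens, 2 ones (place-value notation) → 1×100 + 3×10 + 2 = 132 (decimal)
Convert 正正| (tally marks) → 5 + 5 + 1 = 11 (decimal)
Compute 132 ÷ 11 = 12
12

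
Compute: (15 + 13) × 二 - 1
Convert 二 (Chinese numeral) → 2 (decimal)
Expression in decimal: (15 + 13) × 2 - 1
Parentheses first: 15 + 13 = 28
Multiply: 28 × 2 = 56
Subtract: 56 - 1 = 55
55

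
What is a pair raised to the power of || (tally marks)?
Convert a pair (colloquial) → 2 (decimal)
Convert || (tally marks) → 2 (decimal)
Compute 2 ^ 2 = 4
4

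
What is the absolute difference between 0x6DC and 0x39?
Convert 0x6DC (hexadecimal) → 6×256 + 13×16 + 12 = 1756 (decimal)
Convert 0x39 (hexadecimal) → 3×16 + 9 = 57 (decimal)
Compute |1756 - 57| = 1699
1699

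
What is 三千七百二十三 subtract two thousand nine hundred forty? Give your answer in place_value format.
Convert 三千七百二十三 (Chinese numeral) → 3×1000 + 7×100 + 2×10 + 3 = 3723 (decimal)
Convert two thousand nine hundred forty (English words) → 2×1000 + 9×100 + 40 = 2940 (decimal)
Compute 3723 - 2940 = 783
Convert 783 (decimal) → 783 = 7×100 + 8×10 + 3 → 7 hundreds, 8 tens, 3 ones (place-value notation)
7 hundreds, 8 tens, 3 ones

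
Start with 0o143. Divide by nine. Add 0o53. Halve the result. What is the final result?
Convert 0o143 (octal) → 1×64 + 4×8 + 3 = 99 (decimal)
Start: 99
Convert nine (English words) → 9 (decimal)
99 ÷ 9 = 11
Convert 0o53 (octal) → 5×8 + 3 = 43 (decimal)
11 + 43 = 54
54 ÷ 2 = 27
27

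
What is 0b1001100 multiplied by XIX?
Convert 0b1001100 (binary) → 64 + 8 + 4 = 76 (decimal)
Convert XIX (Roman numeral) → 10 + 9 = 19 (decimal)
Compute 76 × 19 = 1444
1444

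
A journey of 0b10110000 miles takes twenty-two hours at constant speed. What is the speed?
Convert 0b10110000 (binary) → 128 + 32 + 16 = 176 (decimal)
Convert twenty-two (English words) → 22 (decimal)
Compute 176 ÷ 22 = 8
8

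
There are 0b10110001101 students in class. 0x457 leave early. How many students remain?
Convert 0b10110001101 (binary) → 1024 + 256 + 128 + 8 + 4 + 1 = 1421 (decimal)
Convert 0x457 (hexadecimal) → 4×256 + 5×16 + 7 = 1111 (decimal)
Compute 1421 - 1111 = 310
310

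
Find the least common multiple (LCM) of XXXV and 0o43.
Convert XXXV (Roman numeral) → 10 + 10 + 10 + 5 = 35 (decimal)
Convert 0o43 (octal) → 4×8 + 3 = 35 (decimal)
Compute lcm(35, 35) = 35
35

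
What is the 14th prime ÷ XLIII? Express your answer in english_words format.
Convert the 14th prime (prime index) → 43 (decimal)
Convert XLIII (Roman numeral) → 40 + 1 + 1 + 1 = 43 (decimal)
Compute 43 ÷ 43 = 1
Convert 1 (decimal) → one (English words)
one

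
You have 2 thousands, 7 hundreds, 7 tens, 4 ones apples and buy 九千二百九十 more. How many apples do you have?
Convert 2 thousands, 7 hundreds, 7 tens, 4 ones (place-value notation) → 2×1000 + 7×100 + 7×10 + 4 = 2774 (decimal)
Convert 九千二百九十 (Chinese numeral) → 9×1000 + 2×100 + 9×10 = 9290 (decimal)
Compute 2774 + 9290 = 12064
12064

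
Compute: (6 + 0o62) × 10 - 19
Convert 0o62 (octal) → 6×8 + 2 = 50 (decimal)
Expression in decimal: (6 + 50) × 10 - 19
Parentheses first: 6 + 50 = 56
Multiply: 56 × 10 = 560
Subtract: 560 - 19 = 541
541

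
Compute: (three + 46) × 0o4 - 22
Convert three (English words) → 3 (decimal)
Convert 0o4 (octal) → 4 (decimal)
Expression in decimal: (3 + 46) × 4 - 22
Parentheses first: 3 + 46 = 49
Multiply: 49 × 4 = 196
Subtract: 196 - 22 = 174
174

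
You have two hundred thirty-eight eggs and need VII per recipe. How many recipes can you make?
Convert two hundred thirty-eight (English words) → 2×100 + 38 = 238 (decimal)
Convert VII (Roman numeral) → 5 + 1 + 1 = 7 (decimal)
Compute 238 ÷ 7 = 34
34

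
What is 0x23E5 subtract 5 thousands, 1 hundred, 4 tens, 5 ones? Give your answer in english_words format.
Convert 0x23E5 (hexadecimal) → 2×4096 + 3×256 + 14×16 + 5 = 9189 (decimal)
Convert 5 thousands, 1 hundred, 4 tens, 5 ones (place-value notation) → 5×1000 + 1×100 + 4×10 + 5 = 5145 (decimal)
Compute 9189 - 5145 = 4044
Convert 4044 (decimal) → 4044 = 4×1000 + 44 → four thousand forty-four (English words)
four thousand forty-four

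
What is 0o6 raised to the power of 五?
Convert 0o6 (octal) → 6 (decimal)
Convert 五 (Chinese numeral) → 5 (decimal)
Compute 6 ^ 5 = 7776
7776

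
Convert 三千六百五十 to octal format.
Convert 三千六百五十 (Chinese numeral) → 3×1000 + 6×100 + 5×10 = 3650 (decimal)
Convert 3650 (decimal) → 3650 = 7×512 + 1×64 + 2 → 0o7102 (octal)
0o7102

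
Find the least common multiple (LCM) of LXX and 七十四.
Convert LXX (Roman numeral) → 50 + 10 + 10 = 70 (decimal)
Convert 七十四 (Chinese numeral) → 7×10 + 4 = 74 (decimal)
Compute lcm(70, 74) = 2590
2590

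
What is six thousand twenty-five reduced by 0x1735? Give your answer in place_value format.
Convert six thousand twenty-five (English words) → 6×1000 + 25 = 6025 (decimal)
Convert 0x1735 (hexadecimal) → 1×4096 + 7×256 + 3×16 + 5 = 5941 (decimal)
Compute 6025 - 5941 = 84
Convert 84 (decimal) → 84 = 8×10 + 4 → 8 tens, 4 ones (place-value notation)
8 tens, 4 ones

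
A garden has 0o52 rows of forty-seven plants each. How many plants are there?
Convert forty-seven (English words) → 47 (decimal)
Convert 0o52 (octal) → 5×8 + 2 = 42 (decimal)
Compute 47 × 42 = 1974
1974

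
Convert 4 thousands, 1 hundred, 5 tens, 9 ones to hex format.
Convert 4 thousands, 1 hundred, 5 tens, 9 ones (place-value notation) → 4×1000 + 1×100 + 5×10 + 9 = 4159 (decimal)
Convert 4159 (decimal) → 4159 = 1×4096 + 3×16 + 15 → 0x103F (hexadecimal)
0x103F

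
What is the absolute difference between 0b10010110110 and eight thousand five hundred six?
Convert 0b10010110110 (binary) → 1024 + 128 + 32 + 16 + 4 + 2 = 1206 (decimal)
Convert eight thousand five hundred six (English words) → 8×1000 + 5×100 + 6 = 8506 (decimal)
Compute |1206 - 8506| = 7300
7300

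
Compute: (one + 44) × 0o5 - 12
Convert one (English words) → 1 (decimal)
Convert 0o5 (octal) → 5 (decimal)
Expression in decimal: (1 + 44) × 5 - 12
Parentheses first: 1 + 44 = 45
Multiply: 45 × 5 = 225
Subtract: 225 - 12 = 213
213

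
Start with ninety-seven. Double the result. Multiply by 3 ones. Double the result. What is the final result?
Convert ninety-seven (English words) → 97 (decimal)
Start: 97
97 × 2 = 194
Convert 3 ones (place-value notation) → 3 (decimal)
194 × 3 = 582
582 × 2 = 1164
1164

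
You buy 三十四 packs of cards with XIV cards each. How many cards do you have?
Convert XIV (Roman numeral) → 10 + 4 = 14 (decimal)
Convert 三十四 (Chinese numeral) → 3×10 + 4 = 34 (decimal)
Compute 14 × 34 = 476
476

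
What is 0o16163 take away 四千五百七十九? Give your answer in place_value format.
Convert 0o16163 (octal) → 1×4096 + 6×512 + 1×64 + 6×8 + 3 = 7283 (decimal)
Convert 四千五百七十九 (Chinese numeral) → 4×1000 + 5×100 + 7×10 + 9 = 4579 (decimal)
Compute 7283 - 4579 = 2704
Convert 2704 (decimal) → 2704 = 2×1000 + 7×100 + 4 → 2 thousands, 7 hundreds, 4 ones (place-value notation)
2 thousands, 7 hundreds, 4 ones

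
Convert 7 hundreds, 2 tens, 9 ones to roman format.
Convert 7 hundreds, 2 tens, 9 ones (place-value notation) → 7×100 + 2×10 + 9 = 729 (decimal)
Convert 729 (decimal) → 729 = 500 + 100 + 100 + 10 + 10 + 9 → DCCXXIX (Roman numeral)
DCCXXIX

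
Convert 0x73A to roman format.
Convert 0x73A (hexadecimal) → 7×256 + 3×16 + 10 = 1850 (decimal)
Convert 1850 (decimal) → 1850 = 1000 + 500 + 100 + 100 + 100 + 50 → MDCCCL (Roman numeral)
MDCCCL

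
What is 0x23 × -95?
Convert 0x23 (hexadecimal) → 2×16 + 3 = 35 (decimal)
Compute 35 × -95 = -3325
-3325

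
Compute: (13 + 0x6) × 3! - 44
Convert 0x6 (hexadecimal) → 6 (decimal)
Convert 3! (factorial) → 6 (decimal)
Expression in decimal: (13 + 6) × 6 - 44
Parentheses first: 13 + 6 = 19
Multiply: 19 × 6 = 114
Subtract: 114 - 44 = 70
70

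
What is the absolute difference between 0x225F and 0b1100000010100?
Convert 0x225F (hexadecimal) → 2×4096 + 2×256 + 5×16 + 15 = 8799 (decimal)
Convert 0b1100000010100 (binary) → 4096 + 2048 + 16 + 4 = 6164 (decimal)
Compute |8799 - 6164| = 2635
2635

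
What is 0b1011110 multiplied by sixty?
Convert 0b1011110 (binary) → 64 + 16 + 8 + 4 + 2 = 94 (decimal)
Convert sixty (English words) → 60 (decimal)
Compute 94 × 60 = 5640
5640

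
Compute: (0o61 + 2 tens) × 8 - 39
Convert 0o61 (octal) → 6×8 + 1 = 49 (decimal)
Convert 2 tens (place-value notation) → 2×10 = 20 (decimal)
Expression in decimal: (49 + 20) × 8 - 39
Parentheses first: 49 + 20 = 69
Multiply: 69 × 8 = 552
Subtract: 552 - 39 = 513
513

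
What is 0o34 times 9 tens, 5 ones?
Convert 0o34 (octal) → 3×8 + 4 = 28 (decimal)
Convert 9 tens, 5 ones (place-value notation) → 9×10 + 5 = 95 (decimal)
Compute 28 × 95 = 2660
2660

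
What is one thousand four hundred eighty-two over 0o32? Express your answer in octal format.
Convert one thousand four hundred eighty-two (English words) → 1×1000 + 4×100 + 82 = 1482 (decimal)
Convert 0o32 (octal) → 3×8 + 2 = 26 (decimal)
Compute 1482 ÷ 26 = 57
Convert 57 (decimal) → 57 = 7×8 + 1 → 0o71 (octal)
0o71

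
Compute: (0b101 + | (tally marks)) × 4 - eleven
Convert 0b101 (binary) → 4 + 1 = 5 (decimal)
Convert | (tally marks) → 1 (decimal)
Convert eleven (English words) → 11 (decimal)
Expression in decimal: (5 + 1) × 4 - 11
Parentheses first: 5 + 1 = 6
Multiply: 6 × 4 = 24
Subtract: 24 - 11 = 13
13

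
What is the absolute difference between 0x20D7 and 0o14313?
Convert 0x20D7 (hexadecimal) → 2×4096 + 13×16 + 7 = 8407 (decimal)
Convert 0o14313 (octal) → 1×4096 + 4×512 + 3×64 + 1×8 + 3 = 6347 (decimal)
Compute |8407 - 6347| = 2060
2060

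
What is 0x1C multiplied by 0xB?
Convert 0x1C (hexadecimal) → 1×16 + 12 = 28 (decimal)
Convert 0xB (hexadecimal) → 11 (decimal)
Compute 28 × 11 = 308
308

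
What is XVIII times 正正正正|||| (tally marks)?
Convert XVIII (Roman numeral) → 10 + 5 + 1 + 1 + 1 = 18 (decimal)
Convert 正正正正|||| (tally marks) → 5 + 5 + 5 + 5 + 4 = 24 (decimal)
Compute 18 × 24 = 432
432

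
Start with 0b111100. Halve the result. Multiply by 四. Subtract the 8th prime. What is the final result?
Convert 0b111100 (binary) → 32 + 16 + 8 + 4 = 60 (decimal)
Start: 60
60 ÷ 2 = 30
Convert 四 (Chinese numeral) → 4 (decimal)
30 × 4 = 120
Convert the 8th prime (prime index) → 19 (decimal)
120 - 19 = 101
101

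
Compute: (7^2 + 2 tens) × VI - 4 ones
Convert 7^2 (power) → 49 (decimal)
Convert 2 tens (place-value notation) → 2×10 = 20 (decimal)
Convert VI (Roman numeral) → 5 + 1 = 6 (decimal)
Convert 4 ones (place-value notation) → 4 (decimal)
Expression in decimal: (49 + 20) × 6 - 4
Parentheses first: 49 + 20 = 69
Multiply: 69 × 6 = 414
Subtract: 414 - 4 = 410
410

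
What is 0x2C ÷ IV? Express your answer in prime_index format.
Convert 0x2C (hexadecimal) → 2×16 + 12 = 44 (decimal)
Convert IV (Roman numeral) → 4 (decimal)
Compute 44 ÷ 4 = 11
Convert 11 (decimal) → the 5th prime (prime index)
the 5th prime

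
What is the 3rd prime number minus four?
The 3rd prime number = 5
Convert four (English words) → 4 (decimal)
Compute 5 - 4 = 1
1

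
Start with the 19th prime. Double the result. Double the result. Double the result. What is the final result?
Convert the 19th prime (prime index) → 67 (decimal)
Start: 67
67 × 2 = 134
134 × 2 = 268
268 × 2 = 536
536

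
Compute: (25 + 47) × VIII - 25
Convert VIII (Roman numeral) → 5 + 1 + 1 + 1 = 8 (decimal)
Expression in decimal: (25 + 47) × 8 - 25
Parentheses first: 25 + 47 = 72
Multiply: 72 × 8 = 576
Subtract: 576 - 25 = 551
551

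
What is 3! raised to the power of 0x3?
Convert 3! (factorial) → 6 (decimal)
Convert 0x3 (hexadecimal) → 3 (decimal)
Compute 6 ^ 3 = 216
216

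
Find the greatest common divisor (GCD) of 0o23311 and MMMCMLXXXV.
Convert 0o23311 (octal) → 2×4096 + 3×512 + 3×64 + 1×8 + 1 = 9929 (decimal)
Convert MMMCMLXXXV (Roman numeral) → 1000 + 1000 + 1000 + 900 + 50 + 10 + 10 + 10 + 5 = 3985 (decimal)
Compute gcd(9929, 3985) = 1
1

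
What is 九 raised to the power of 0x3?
Convert 九 (Chinese numeral) → 9 (decimal)
Convert 0x3 (hexadecimal) → 3 (decimal)
Compute 9 ^ 3 = 729
729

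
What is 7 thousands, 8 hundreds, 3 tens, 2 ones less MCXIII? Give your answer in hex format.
Convert 7 thousands, 8 hundreds, 3 tens, 2 ones (place-value notation) → 7×1000 + 8×100 + 3×10 + 2 = 7832 (decimal)
Convert MCXIII (Roman numeral) → 1000 + 100 + 10 + 1 + 1 + 1 = 1113 (decimal)
Compute 7832 - 1113 = 6719
Convert 6719 (decimal) → 6719 = 1×4096 + 10×256 + 3×16 + 15 → 0x1A3F (hexadecimal)
0x1A3F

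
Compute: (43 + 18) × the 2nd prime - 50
Convert the 2nd prime (prime index) → 3 (decimal)
Expression in decimal: (43 + 18) × 3 - 50
Parentheses first: 43 + 18 = 61
Multiply: 61 × 3 = 183
Subtract: 183 - 50 = 133
133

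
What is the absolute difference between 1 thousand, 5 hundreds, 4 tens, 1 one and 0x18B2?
Convert 1 thousand, 5 hundreds, 4 tens, 1 one (place-value notation) → 1×1000 + 5×100 + 4×10 + 1 = 1541 (decimal)
Convert 0x18B2 (hexadecimal) → 1×4096 + 8×256 + 11×16 + 2 = 6322 (decimal)
Compute |1541 - 6322| = 4781
4781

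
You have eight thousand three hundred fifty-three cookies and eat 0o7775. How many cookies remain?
Convert eight thousand three hundred fifty-three (English words) → 8×1000 + 3×100 + 53 = 8353 (decimal)
Convert 0o7775 (octal) → 7×512 + 7×64 + 7×8 + 5 = 4093 (decimal)
Compute 8353 - 4093 = 4260
4260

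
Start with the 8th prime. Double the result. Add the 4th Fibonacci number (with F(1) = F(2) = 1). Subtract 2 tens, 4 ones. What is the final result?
Convert the 8th prime (prime index) → 19 (decimal)
Start: 19
19 × 2 = 38
Convert the 4th Fibonacci number (with F(1) = F(2) = 1) (Fibonacci index) → 1, 1, 2, 3 → 3 (decimal)
38 + 3 = 41
Convert 2 tens, 4 ones (place-value notation) → 2×10 + 4 = 24 (decimal)
41 - 24 = 17
17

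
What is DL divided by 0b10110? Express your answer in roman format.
Convert DL (Roman numeral) → 500 + 50 = 550 (decimal)
Convert 0b10110 (binary) → 16 + 4 + 2 = 22 (decimal)
Compute 550 ÷ 22 = 25
Convert 25 (decimal) → 25 = 10 + 10 + 5 → XXV (Roman numeral)
XXV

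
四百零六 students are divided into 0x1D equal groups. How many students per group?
Convert 四百零六 (Chinese numeral) → 4×100 + 6 = 406 (decimal)
Convert 0x1D (hexadecimal) → 1×16 + 13 = 29 (decimal)
Compute 406 ÷ 29 = 14
14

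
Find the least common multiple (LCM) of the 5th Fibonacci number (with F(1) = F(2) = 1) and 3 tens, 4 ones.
Convert the 5th Fibonacci number (with F(1) = F(2) = 1) (Fibonacci index) → 1, 1, 2, 3, 5 → 5 (decimal)
Convert 3 tens, 4 ones (place-value notation) → 3×10 + 4 = 34 (decimal)
Compute lcm(5, 34) = 170
170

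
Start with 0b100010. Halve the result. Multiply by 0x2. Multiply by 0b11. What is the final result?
Convert 0b100010 (binary) → 32 + 2 = 34 (decimal)
Start: 34
34 ÷ 2 = 17
Convert 0x2 (hexadecimal) → 2 (decimal)
17 × 2 = 34
Convert 0b11 (binary) → 2 + 1 = 3 (decimal)
34 × 3 = 102
102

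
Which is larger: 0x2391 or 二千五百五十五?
Convert 0x2391 (hexadecimal) → 2×4096 + 3×256 + 9×16 + 1 = 9105 (decimal)
Convert 二千五百五十五 (Chinese numeral) → 2×1000 + 5×100 + 5×10 + 5 = 2555 (decimal)
Compare 9105 vs 2555: larger = 9105
9105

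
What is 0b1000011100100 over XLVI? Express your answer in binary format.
Convert 0b1000011100100 (binary) → 4096 + 128 + 64 + 32 + 4 = 4324 (decimal)
Convert XLVI (Roman numeral) → 40 + 5 + 1 = 46 (decimal)
Compute 4324 ÷ 46 = 94
Convert 94 (decimal) → 94 = 64 + 16 + 8 + 4 + 2 → 0b1011110 (binary)
0b1011110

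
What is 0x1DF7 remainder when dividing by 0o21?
Convert 0x1DF7 (hexadecimal) → 1×4096 + 13×256 + 15×16 + 7 = 7671 (decimal)
Convert 0o21 (octal) → 2×8 + 1 = 17 (decimal)
Compute 7671 mod 17 = 4
4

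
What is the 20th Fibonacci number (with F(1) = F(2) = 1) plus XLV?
The 20th Fibonacci number (with F(1) = F(2) = 1) = 6765
Convert XLV (Roman numeral) → 40 + 5 = 45 (decimal)
Compute 6765 + 45 = 6810
6810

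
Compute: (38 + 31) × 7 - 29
Parentheses first: 38 + 31 = 69
Multiply: 69 × 7 = 483
Subtract: 483 - 29 = 454
454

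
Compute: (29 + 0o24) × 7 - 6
Convert 0o24 (octal) → 2×8 + 4 = 20 (decimal)
Expression in decimal: (29 + 20) × 7 - 6
Parentheses first: 29 + 20 = 49
Multiply: 49 × 7 = 343
Subtract: 343 - 6 = 337
337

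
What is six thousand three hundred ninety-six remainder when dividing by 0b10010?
Convert six thousand three hundred ninety-six (English words) → 6×1000 + 3×100 + 96 = 6396 (decimal)
Convert 0b10010 (binary) → 16 + 2 = 18 (decimal)
Compute 6396 mod 18 = 6
6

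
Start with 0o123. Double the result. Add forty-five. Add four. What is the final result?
Convert 0o123 (octal) → 1×64 + 2×8 + 3 = 83 (decimal)
Start: 83
83 × 2 = 166
Convert forty-five (English words) → 45 (decimal)
166 + 45 = 211
Convert four (English words) → 4 (decimal)
211 + 4 = 215
215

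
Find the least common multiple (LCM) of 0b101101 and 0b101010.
Convert 0b101101 (binary) → 32 + 8 + 4 + 1 = 45 (decimal)
Convert 0b101010 (binary) → 32 + 8 + 2 = 42 (decimal)
Compute lcm(45, 42) = 630
630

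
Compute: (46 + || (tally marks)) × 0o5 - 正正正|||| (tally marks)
Convert || (tally marks) → 2 (decimal)
Convert 0o5 (octal) → 5 (decimal)
Convert 正正正|||| (tally marks) → 5 + 5 + 5 + 4 = 19 (decimal)
Expression in decimal: (46 + 2) × 5 - 19
Parentheses first: 46 + 2 = 48
Multiply: 48 × 5 = 240
Subtract: 240 - 19 = 221
221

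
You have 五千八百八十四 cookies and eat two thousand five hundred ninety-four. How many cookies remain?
Convert 五千八百八十四 (Chinese numeral) → 5×1000 + 8×100 + 8×10 + 4 = 5884 (decimal)
Convert two thousand five hundred ninety-four (English words) → 2×1000 + 5×100 + 94 = 2594 (decimal)
Compute 5884 - 2594 = 3290
3290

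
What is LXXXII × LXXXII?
Convert LXXXII (Roman numeral) → 50 + 10 + 10 + 10 + 1 + 1 = 82 (decimal)
Convert LXXXII (Roman numeral) → 50 + 10 + 10 + 10 + 1 + 1 = 82 (decimal)
Compute 82 × 82 = 6724
6724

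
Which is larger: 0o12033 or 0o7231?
Convert 0o12033 (octal) → 1×4096 + 2×512 + 3×8 + 3 = 5147 (decimal)
Convert 0o7231 (octal) → 7×512 + 2×64 + 3×8 + 1 = 3737 (decimal)
Compare 5147 vs 3737: larger = 5147
5147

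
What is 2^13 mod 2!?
Convert 2^13 (power) → 8192 (decimal)
Convert 2! (factorial) → 2 (decimal)
Compute 8192 mod 2 = 0
0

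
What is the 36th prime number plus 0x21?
The 36th prime number = 151
Convert 0x21 (hexadecimal) → 2×16 + 1 = 33 (decimal)
Compute 151 + 33 = 184
184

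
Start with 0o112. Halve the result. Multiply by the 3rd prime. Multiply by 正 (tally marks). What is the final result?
Convert 0o112 (octal) → 1×64 + 1×8 + 2 = 74 (decimal)
Start: 74
74 ÷ 2 = 37
Convert the 3rd prime (prime index) → 5 (decimal)
37 × 5 = 185
Convert 正 (tally marks) → 5 (decimal)
185 × 5 = 925
925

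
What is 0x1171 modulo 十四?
Convert 0x1171 (hexadecimal) → 1×4096 + 1×256 + 7×16 + 1 = 4465 (decimal)
Convert 十四 (Chinese numeral) → 1×10 + 4 = 14 (decimal)
Compute 4465 mod 14 = 13
13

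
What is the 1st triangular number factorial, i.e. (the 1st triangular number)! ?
Convert the 1st triangular number (triangular index) → 1×2/2 = 1 (decimal)
Compute 1! = 1
1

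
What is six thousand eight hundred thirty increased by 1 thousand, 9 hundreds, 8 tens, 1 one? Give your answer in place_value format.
Convert six thousand eight hundred thirty (English words) → 6×1000 + 8×100 + 30 = 6830 (decimal)
Convert 1 thousand, 9 hundreds, 8 tens, 1 one (place-value notation) → 1×1000 + 9×100 + 8×10 + 1 = 1981 (decimal)
Compute 6830 + 1981 = 8811
Convert 8811 (decimal) → 8811 = 8×1000 + 8×100 + 1×10 + 1 → 8 thousands, 8 hundreds, 1 ten, 1 one (place-value notation)
8 thousands, 8 hundreds, 1 ten, 1 one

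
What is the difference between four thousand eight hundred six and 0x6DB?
Convert four thousand eight hundred six (English words) → 4×1000 + 8×100 + 6 = 4806 (decimal)
Convert 0x6DB (hexadecimal) → 6×256 + 13×16 + 11 = 1755 (decimal)
Difference: |4806 - 1755| = 3051
3051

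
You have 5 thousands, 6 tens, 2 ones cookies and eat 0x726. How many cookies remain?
Convert 5 thousands, 6 tens, 2 ones (place-value notation) → 5×1000 + 6×10 + 2 = 5062 (decimal)
Convert 0x726 (hexadecimal) → 7×256 + 2×16 + 6 = 1830 (decimal)
Compute 5062 - 1830 = 3232
3232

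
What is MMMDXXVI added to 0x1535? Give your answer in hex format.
Convert MMMDXXVI (Roman numeral) → 1000 + 1000 + 1000 + 500 + 10 + 10 + 5 + 1 = 3526 (decimal)
Convert 0x1535 (hexadecimal) → 1×4096 + 5×256 + 3×16 + 5 = 5429 (decimal)
Compute 3526 + 5429 = 8955
Convert 8955 (decimal) → 8955 = 2×4096 + 2×256 + 15×16 + 11 → 0x22FB (hexadecimal)
0x22FB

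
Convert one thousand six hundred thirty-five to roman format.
Convert one thousand six hundred thirty-five (English words) → 1×1000 + 6×100 + 35 = 1635 (decimal)
Convert 1635 (decimal) → 1635 = 1000 + 500 + 100 + 10 + 10 + 10 + 5 → MDCXXXV (Roman numeral)
MDCXXXV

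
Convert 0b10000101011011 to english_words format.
Convert 0b10000101011011 (binary) → 8192 + 256 + 64 + 16 + 8 + 2 + 1 = 8539 (decimal)
Convert 8539 (decimal) → 8539 = 8×1000 + 5×100 + 39 → eight thousand five hundred thirty-nine (English words)
eight thousand five hundred thirty-nine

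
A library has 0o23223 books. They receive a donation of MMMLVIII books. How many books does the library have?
Convert 0o23223 (octal) → 2×4096 + 3×512 + 2×64 + 2×8 + 3 = 9875 (decimal)
Convert MMMLVIII (Roman numeral) → 1000 + 1000 + 1000 + 50 + 5 + 1 + 1 + 1 = 3058 (decimal)
Compute 9875 + 3058 = 12933
12933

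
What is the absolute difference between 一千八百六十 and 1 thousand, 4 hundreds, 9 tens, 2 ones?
Convert 一千八百六十 (Chinese numeral) → 1×1000 + 8×100 + 6×10 = 1860 (decimal)
Convert 1 thousand, 4 hundreds, 9 tens, 2 ones (place-value notation) → 1×1000 + 4×100 + 9×10 + 2 = 1492 (decimal)
Compute |1860 - 1492| = 368
368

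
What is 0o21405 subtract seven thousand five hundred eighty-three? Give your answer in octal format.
Convert 0o21405 (octal) → 2×4096 + 1×512 + 4×64 + 5 = 8965 (decimal)
Convert seven thousand five hundred eighty-three (English words) → 7×1000 + 5×100 + 83 = 7583 (decimal)
Compute 8965 - 7583 = 1382
Convert 1382 (decimal) → 1382 = 2×512 + 5×64 + 4×8 + 6 → 0o2546 (octal)
0o2546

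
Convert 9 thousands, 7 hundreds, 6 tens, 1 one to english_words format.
Convert 9 thousands, 7 hundreds, 6 tens, 1 one (place-value notation) → 9×1000 + 7×100 + 6×10 + 1 = 9761 (decimal)
Convert 9761 (decimal) → 9761 = 9×1000 + 7×100 + 61 → nine thousand seven hundred sixty-one (English words)
nine thousand seven hundred sixty-one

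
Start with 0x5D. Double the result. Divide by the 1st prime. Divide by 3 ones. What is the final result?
Convert 0x5D (hexadecimal) → 5×16 + 13 = 93 (decimal)
Start: 93
93 × 2 = 186
Convert the 1st prime (prime index) → 2 (decimal)
186 ÷ 2 = 93
Convert 3 ones (place-value notation) → 3 (decimal)
93 ÷ 3 = 31
31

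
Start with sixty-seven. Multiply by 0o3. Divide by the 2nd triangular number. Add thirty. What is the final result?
Convert sixty-seven (English words) → 67 (decimal)
Start: 67
Convert 0o3 (octal) → 3 (decimal)
67 × 3 = 201
Convert the 2nd triangular number (triangular index) → 2×3/2 = 3 (decimal)
201 ÷ 3 = 67
Convert thirty (English words) → 30 (decimal)
67 + 30 = 97
97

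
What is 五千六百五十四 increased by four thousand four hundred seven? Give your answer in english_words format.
Convert 五千六百五十四 (Chinese numeral) → 5×1000 + 6×100 + 5×10 + 4 = 5654 (decimal)
Convert four thousand four hundred seven (English words) → 4×1000 + 4×100 + 7 = 4407 (decimal)
Compute 5654 + 4407 = 10061
Convert 10061 (decimal) → 10061 = 10×1000 + 61 → ten thousand sixty-one (English words)
ten thousand sixty-one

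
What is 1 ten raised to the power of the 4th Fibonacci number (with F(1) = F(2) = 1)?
Convert 1 ten (place-value notation) → 1×10 = 10 (decimal)
Convert the 4th Fibonacci number (with F(1) = F(2) = 1) (Fibonacci index) → 1, 1, 2, 3 → 3 (decimal)
Compute 10 ^ 3 = 1000
1000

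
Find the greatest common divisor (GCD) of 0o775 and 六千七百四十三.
Convert 0o775 (octal) → 7×64 + 7×8 + 5 = 509 (decimal)
Convert 六千七百四十三 (Chinese numeral) → 6×1000 + 7×100 + 4×10 + 3 = 6743 (decimal)
Compute gcd(509, 6743) = 1
1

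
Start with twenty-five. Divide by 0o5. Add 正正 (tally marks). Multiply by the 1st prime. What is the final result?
Convert twenty-five (English words) → 25 (decimal)
Start: 25
Convert 0o5 (octal) → 5 (decimal)
25 ÷ 5 = 5
Convert 正正 (tally marks) → 5 + 5 = 10 (decimal)
5 + 10 = 15
Convert the 1st prime (prime index) → 2 (decimal)
15 × 2 = 30
30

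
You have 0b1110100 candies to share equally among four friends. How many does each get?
Convert 0b1110100 (binary) → 64 + 32 + 16 + 4 = 116 (decimal)
Convert four (English words) → 4 (decimal)
Compute 116 ÷ 4 = 29
29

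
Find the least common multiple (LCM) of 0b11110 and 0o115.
Convert 0b11110 (binary) → 16 + 8 + 4 + 2 = 30 (decimal)
Convert 0o115 (octal) → 1×64 + 1×8 + 5 = 77 (decimal)
Compute lcm(30, 77) = 2310
2310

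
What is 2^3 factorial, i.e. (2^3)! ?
Convert 2^3 (power) → 8 (decimal)
Compute 8! = 40320
40320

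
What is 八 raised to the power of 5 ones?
Convert 八 (Chinese numeral) → 8 (decimal)
Convert 5 ones (place-value notation) → 5 (decimal)
Compute 8 ^ 5 = 32768
32768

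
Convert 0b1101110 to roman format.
Convert 0b1101110 (binary) → 64 + 32 + 8 + 4 + 2 = 110 (decimal)
Convert 110 (decimal) → 110 = 100 + 10 → CX (Roman numeral)
CX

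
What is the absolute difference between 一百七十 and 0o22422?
Convert 一百七十 (Chinese numeral) → 1×100 + 7×10 = 170 (decimal)
Convert 0o22422 (octal) → 2×4096 + 2×512 + 4×64 + 2×8 + 2 = 9490 (decimal)
Compute |170 - 9490| = 9320
9320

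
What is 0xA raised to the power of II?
Convert 0xA (hexadecimal) → 10 (decimal)
Convert II (Roman numeral) → 1 + 1 = 2 (decimal)
Compute 10 ^ 2 = 100
100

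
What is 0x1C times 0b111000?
Convert 0x1C (hexadecimal) → 1×16 + 12 = 28 (decimal)
Convert 0b111000 (binary) → 32 + 16 + 8 = 56 (decimal)
Compute 28 × 56 = 1568
1568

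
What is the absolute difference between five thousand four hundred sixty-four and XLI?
Convert five thousand four hundred sixty-four (English words) → 5×1000 + 4×100 + 64 = 5464 (decimal)
Convert XLI (Roman numeral) → 40 + 1 = 41 (decimal)
Compute |5464 - 41| = 5423
5423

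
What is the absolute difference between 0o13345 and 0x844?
Convert 0o13345 (octal) → 1×4096 + 3×512 + 3×64 + 4×8 + 5 = 5861 (decimal)
Convert 0x844 (hexadecimal) → 8×256 + 4×16 + 4 = 2116 (decimal)
Compute |5861 - 2116| = 3745
3745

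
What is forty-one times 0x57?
Convert forty-one (English words) → 41 (decimal)
Convert 0x57 (hexadecimal) → 5×16 + 7 = 87 (decimal)
Compute 41 × 87 = 3567
3567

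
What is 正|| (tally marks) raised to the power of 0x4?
Convert 正|| (tally marks) → 5 + 2 = 7 (decimal)
Convert 0x4 (hexadecimal) → 4 (decimal)
Compute 7 ^ 4 = 2401
2401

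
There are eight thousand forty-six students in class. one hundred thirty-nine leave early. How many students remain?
Convert eight thousand forty-six (English words) → 8×1000 + 46 = 8046 (decimal)
Convert one hundred thirty-nine (English words) → 1×100 + 39 = 139 (decimal)
Compute 8046 - 139 = 7907
7907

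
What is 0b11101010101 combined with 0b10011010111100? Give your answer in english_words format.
Convert 0b11101010101 (binary) → 1024 + 512 + 256 + 64 + 16 + 4 + 1 = 1877 (decimal)
Convert 0b10011010111100 (binary) → 8192 + 1024 + 512 + 128 + 32 + 16 + 8 + 4 = 9916 (decimal)
Compute 1877 + 9916 = 11793
Convert 11793 (decimal) → 11793 = 11×1000 + 7×100 + 93 → eleven thousand seven hundred ninety-three (English words)
eleven thousand seven hundred ninety-three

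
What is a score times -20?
Convert a score (colloquial) → 20 (decimal)
Compute 20 × -20 = -400
-400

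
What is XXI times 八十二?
Convert XXI (Roman numeral) → 10 + 10 + 1 = 21 (decimal)
Convert 八十二 (Chinese numeral) → 8×10 + 2 = 82 (decimal)
Compute 21 × 82 = 1722
1722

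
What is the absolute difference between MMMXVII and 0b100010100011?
Convert MMMXVII (Roman numeral) → 1000 + 1000 + 1000 + 10 + 5 + 1 + 1 = 3017 (decimal)
Convert 0b100010100011 (binary) → 2048 + 128 + 32 + 2 + 1 = 2211 (decimal)
Compute |3017 - 2211| = 806
806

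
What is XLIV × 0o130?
Convert XLIV (Roman numeral) → 40 + 4 = 44 (decimal)
Convert 0o130 (octal) → 1×64 + 3×8 = 88 (decimal)
Compute 44 × 88 = 3872
3872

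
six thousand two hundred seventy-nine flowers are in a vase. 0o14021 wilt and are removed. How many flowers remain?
Convert six thousand two hundred seventy-nine (English words) → 6×1000 + 2×100 + 79 = 6279 (decimal)
Convert 0o14021 (octal) → 1×4096 + 4×512 + 2×8 + 1 = 6161 (decimal)
Compute 6279 - 6161 = 118
118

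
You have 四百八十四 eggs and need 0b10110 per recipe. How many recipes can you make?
Convert 四百八十四 (Chinese numeral) → 4×100 + 8×10 + 4 = 484 (decimal)
Convert 0b10110 (binary) → 16 + 4 + 2 = 22 (decimal)
Compute 484 ÷ 22 = 22
22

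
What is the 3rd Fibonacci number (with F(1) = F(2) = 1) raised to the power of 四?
Convert the 3rd Fibonacci number (with F(1) = F(2) = 1) (Fibonacci index) → 1, 1, 2 → 2 (decimal)
Convert 四 (Chinese numeral) → 4 (decimal)
Compute 2 ^ 4 = 16
16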